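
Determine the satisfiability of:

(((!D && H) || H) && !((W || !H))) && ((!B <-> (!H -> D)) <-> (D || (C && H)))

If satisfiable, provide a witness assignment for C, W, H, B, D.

C = True; W = False; H = True; B = False; D = True

  ((!D && H) || H) && !((W || !H)) = True
    (!D && H) || H = True
      !D && H = False
        !D = False
    !((W || !H)) = True
      W || !H = False
        !H = False
  (!B <-> (!H -> D)) <-> (D || (C && H)) = True
    !B <-> (!H -> D) = True
      !B = True
      !H -> D = True
        !H = False
    D || (C && H) = True
      C && H = True
Both conjuncts True, so the formula holds.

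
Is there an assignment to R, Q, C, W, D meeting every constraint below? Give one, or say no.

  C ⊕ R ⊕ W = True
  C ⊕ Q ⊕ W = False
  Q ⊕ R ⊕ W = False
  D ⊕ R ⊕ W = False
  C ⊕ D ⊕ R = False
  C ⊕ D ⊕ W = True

Adding constraints 2, 3, 4, 6 mod 2: every variable appears an even number of times on the left, so the left side is 0.
But the right sides sum to 1 (mod 2). 0 ≠ 1 — the system is inconsistent.

The formula is unsatisfiable.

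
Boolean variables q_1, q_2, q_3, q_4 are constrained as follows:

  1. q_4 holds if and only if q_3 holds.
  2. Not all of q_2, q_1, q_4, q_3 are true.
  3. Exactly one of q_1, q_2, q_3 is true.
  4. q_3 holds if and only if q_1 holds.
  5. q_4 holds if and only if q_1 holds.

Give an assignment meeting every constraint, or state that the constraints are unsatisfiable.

q_1: False, q_2: True, q_3: False, q_4: False

  (1) q_4=F, q_3=F — same ✓
  (2) {q_2, q_1, q_4, q_3}: 1/4 true — not all ✓
  (3) {q_1, q_2, q_3}: 1 true — exactly one ✓
  (4) q_3=F, q_1=F — same ✓
  (5) q_4=F, q_1=F — same ✓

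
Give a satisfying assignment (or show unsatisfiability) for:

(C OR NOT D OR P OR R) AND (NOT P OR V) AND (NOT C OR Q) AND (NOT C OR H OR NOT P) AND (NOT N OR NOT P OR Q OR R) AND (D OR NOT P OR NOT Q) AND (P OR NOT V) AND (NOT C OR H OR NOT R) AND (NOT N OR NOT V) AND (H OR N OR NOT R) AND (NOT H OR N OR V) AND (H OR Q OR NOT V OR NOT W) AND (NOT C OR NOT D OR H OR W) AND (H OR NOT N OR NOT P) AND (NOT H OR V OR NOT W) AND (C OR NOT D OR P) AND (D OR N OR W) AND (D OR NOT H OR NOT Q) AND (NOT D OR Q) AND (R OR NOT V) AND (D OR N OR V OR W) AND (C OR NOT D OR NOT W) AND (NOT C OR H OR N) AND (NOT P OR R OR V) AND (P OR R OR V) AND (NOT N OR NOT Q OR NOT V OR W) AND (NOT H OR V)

W = True, V = True, N = False, H = True, R = True, P = True, D = False, C = False, Q = False

Set W = True.
Set V = True.
  then (P OR NOT V) forces P = True.
  then (NOT N OR NOT V) forces N = False.
  then (R OR NOT V) forces R = True.
  then (H OR N OR NOT R) forces H = True.
Set D = False.
  then (D OR NOT P OR NOT Q) forces Q = False.
  then (NOT C OR Q) forces C = False.
All clauses satisfied.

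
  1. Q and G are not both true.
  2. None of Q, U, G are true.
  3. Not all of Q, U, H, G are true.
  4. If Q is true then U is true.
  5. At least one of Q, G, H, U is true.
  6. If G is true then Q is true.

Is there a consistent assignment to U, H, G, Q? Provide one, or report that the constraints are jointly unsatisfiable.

U = False; H = True; G = False; Q = False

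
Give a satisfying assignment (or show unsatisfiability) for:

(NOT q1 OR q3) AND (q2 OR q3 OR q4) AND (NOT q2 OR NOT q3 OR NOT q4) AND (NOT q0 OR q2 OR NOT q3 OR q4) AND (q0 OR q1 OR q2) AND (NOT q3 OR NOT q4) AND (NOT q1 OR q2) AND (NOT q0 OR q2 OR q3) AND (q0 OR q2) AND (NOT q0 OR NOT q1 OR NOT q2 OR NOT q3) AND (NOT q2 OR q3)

Set q0 = False.
  then (q0 OR q2) forces q2 = True.
  then (NOT q2 OR q3) forces q3 = True.
  then (NOT q2 OR NOT q3 OR NOT q4) forces q4 = False.
Set q1 = False.
All clauses satisfied.

q0: False, q1: False, q2: True, q3: True, q4: False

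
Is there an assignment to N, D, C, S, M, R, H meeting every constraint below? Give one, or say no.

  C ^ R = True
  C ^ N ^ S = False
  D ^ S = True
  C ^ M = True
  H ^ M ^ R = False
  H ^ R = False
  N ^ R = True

N = True, D = True, C = True, S = False, M = False, R = False, H = False

C ^ R = T ^ F = True ✓
C ^ N ^ S = T ^ T ^ F = False ✓
D ^ S = T ^ F = True ✓
C ^ M = T ^ F = True ✓
H ^ M ^ R = F ^ F ^ F = False ✓
H ^ R = F ^ F = False ✓
N ^ R = T ^ F = True ✓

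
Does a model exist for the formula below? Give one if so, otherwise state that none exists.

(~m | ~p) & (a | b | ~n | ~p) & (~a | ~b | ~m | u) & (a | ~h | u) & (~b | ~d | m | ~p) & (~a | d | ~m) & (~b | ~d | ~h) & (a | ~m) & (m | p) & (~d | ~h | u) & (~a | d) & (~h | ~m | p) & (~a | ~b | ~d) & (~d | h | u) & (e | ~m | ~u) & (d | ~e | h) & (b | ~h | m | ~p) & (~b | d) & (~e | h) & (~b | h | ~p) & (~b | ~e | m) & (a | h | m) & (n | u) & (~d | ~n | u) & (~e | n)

Set d = True.
Set n = True.
  then (~d | ~n | u) forces u = True.
Set m = False.
  then (m | p) forces p = True.
  then (~b | ~d | m | ~p) forces b = False.
  then (b | ~h | m | ~p) forces h = False.
  then (~e | h) forces e = False.
  then (a | h | m) forces a = True.
All clauses satisfied.

d = True, n = True, m = False, e = False, b = False, h = False, u = True, a = True, p = True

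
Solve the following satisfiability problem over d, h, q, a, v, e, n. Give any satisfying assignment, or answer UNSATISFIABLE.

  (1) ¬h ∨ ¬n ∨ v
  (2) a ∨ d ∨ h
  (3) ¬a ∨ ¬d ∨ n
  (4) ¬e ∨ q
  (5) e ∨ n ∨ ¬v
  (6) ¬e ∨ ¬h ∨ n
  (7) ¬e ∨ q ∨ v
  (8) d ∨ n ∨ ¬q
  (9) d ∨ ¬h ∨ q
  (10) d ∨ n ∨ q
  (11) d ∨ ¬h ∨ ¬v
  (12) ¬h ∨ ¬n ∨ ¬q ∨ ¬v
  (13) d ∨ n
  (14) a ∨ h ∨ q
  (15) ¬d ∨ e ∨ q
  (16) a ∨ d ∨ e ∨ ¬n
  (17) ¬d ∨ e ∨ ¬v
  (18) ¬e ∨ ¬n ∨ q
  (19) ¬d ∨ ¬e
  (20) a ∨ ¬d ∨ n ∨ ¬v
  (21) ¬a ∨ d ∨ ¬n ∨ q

d: False; h: False; q: True; a: True; v: True; e: False; n: True

Set d = False.
  then (d ∨ n) forces n = True.
Try h = True:
  (¬h ∨ ¬n ∨ v) forces v = True.
  clause (d ∨ ¬h ∨ ¬v) is falsified — backtrack.
So h = False.
  then (a ∨ d ∨ h) forces a = True.
  then (¬a ∨ d ∨ ¬n ∨ q) forces q = True.
Set v = True.
Set e = False.
All clauses satisfied.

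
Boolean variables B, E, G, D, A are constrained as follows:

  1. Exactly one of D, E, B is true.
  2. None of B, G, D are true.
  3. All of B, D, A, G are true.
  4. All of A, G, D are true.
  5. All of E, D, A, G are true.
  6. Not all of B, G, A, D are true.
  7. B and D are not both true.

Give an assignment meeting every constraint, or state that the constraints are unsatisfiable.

The formula is unsatisfiable.

Case B = True:
  Constraint (2) is violated (B=T) — contradiction.
Case B = False:
  Constraint (3) is violated (B=F) — contradiction.
Both cases fail — unsatisfiable.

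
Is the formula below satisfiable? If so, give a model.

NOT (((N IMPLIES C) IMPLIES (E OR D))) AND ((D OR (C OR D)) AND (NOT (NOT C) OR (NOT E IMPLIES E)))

E: False, D: False, C: True, N: False

  NOT (((N IMPLIES C) IMPLIES (E OR D))) = True
    (N IMPLIES C) IMPLIES (E OR D) = False
      N IMPLIES C = True
      E OR D = False
  (D OR (C OR D)) AND (NOT (NOT C) OR (NOT E IMPLIES E)) = True
    D OR (C OR D) = True
      C OR D = True
    NOT (NOT C) OR (NOT E IMPLIES E) = True
      NOT (NOT C) = True
        NOT C = False
      NOT E IMPLIES E = False
        NOT E = True
Both conjuncts True, so the formula holds.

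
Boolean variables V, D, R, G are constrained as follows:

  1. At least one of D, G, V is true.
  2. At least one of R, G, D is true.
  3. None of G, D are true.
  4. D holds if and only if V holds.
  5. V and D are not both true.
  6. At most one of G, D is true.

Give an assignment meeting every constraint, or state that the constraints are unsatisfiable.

Case D = True:
  Constraint (3) is violated (D=T) — contradiction.
Case D = False:
  (3) forces G = False.
  (1) with D=F, G=F forces V = True.
  Constraint (4) is violated (D=F, V=T) — contradiction.
Both cases fail — unsatisfiable.

No satisfying assignment exists.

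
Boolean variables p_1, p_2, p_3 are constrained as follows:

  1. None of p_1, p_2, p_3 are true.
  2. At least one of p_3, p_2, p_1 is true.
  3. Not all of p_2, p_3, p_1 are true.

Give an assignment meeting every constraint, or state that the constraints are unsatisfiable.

No satisfying assignment exists.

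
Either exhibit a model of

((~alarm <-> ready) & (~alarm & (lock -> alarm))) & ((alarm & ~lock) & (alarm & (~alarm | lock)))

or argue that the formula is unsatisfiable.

Case alarm = True: the conjunct ~alarm is False.
Case alarm = False: the conjunct alarm is False.
Both cases fail — unsatisfiable.

Unsatisfiable — no assignment works.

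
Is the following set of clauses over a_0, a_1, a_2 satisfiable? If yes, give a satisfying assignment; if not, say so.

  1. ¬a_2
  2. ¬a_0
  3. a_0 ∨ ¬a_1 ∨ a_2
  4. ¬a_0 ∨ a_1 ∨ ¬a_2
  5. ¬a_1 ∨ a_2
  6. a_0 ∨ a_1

UNSATISFIABLE

Case a_0 = True:
  Clause (¬a_0) is falsified — contradiction.
Case a_0 = False:
  (¬a_2) forces a_2 = False.
  (a_0 ∨ ¬a_1 ∨ a_2) forces a_1 = False.
  Clause (a_0 ∨ a_1) is falsified — contradiction.
Both cases fail, so the formula is unsatisfiable.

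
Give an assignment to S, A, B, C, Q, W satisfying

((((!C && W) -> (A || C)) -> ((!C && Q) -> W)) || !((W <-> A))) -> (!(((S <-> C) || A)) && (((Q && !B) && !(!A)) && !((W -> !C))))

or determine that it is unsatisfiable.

S=F; A=F; B=F; C=F; Q=T; W=F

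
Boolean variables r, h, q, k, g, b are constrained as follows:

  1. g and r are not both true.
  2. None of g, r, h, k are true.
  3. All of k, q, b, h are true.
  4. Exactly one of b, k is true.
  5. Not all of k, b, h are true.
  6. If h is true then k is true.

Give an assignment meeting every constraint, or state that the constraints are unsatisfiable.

Case h = True:
  Constraint (2) is violated (h=T) — contradiction.
Case h = False:
  Constraint (3) is violated (h=F) — contradiction.
Both cases fail — unsatisfiable.

The formula is unsatisfiable.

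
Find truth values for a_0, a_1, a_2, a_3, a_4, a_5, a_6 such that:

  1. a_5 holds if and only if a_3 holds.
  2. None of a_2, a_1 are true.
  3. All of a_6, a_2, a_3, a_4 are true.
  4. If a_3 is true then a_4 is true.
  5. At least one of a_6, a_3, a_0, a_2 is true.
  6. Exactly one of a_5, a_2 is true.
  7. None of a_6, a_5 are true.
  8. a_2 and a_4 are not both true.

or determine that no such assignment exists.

Case a_2 = True:
  Constraint (2) is violated (a_2=T) — contradiction.
Case a_2 = False:
  Constraint (3) is violated (a_2=F) — contradiction.
Both cases fail — unsatisfiable.

UNSATISFIABLE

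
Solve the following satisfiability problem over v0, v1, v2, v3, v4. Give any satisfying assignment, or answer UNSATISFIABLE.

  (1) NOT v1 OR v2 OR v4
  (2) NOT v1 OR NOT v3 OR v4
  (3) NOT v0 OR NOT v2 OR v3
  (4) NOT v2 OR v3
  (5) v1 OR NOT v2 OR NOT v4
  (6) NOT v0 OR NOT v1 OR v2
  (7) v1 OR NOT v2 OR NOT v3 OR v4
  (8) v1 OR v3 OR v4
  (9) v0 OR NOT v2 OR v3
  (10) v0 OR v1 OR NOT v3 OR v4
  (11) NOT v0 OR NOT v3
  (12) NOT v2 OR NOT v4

v0: False, v1: True, v2: False, v3: False, v4: True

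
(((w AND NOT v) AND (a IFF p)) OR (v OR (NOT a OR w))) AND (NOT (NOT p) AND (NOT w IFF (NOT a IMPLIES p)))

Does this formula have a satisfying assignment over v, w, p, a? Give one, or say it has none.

v=T, w=F, p=T, a=F

  ((w AND NOT v) AND (a IFF p)) OR (v OR (NOT a OR w)) = True
    (w AND NOT v) AND (a IFF p) = False
      w AND NOT v = False
        NOT v = False
      a IFF p = False
    v OR (NOT a OR w) = True
      NOT a OR w = True
        NOT a = True
  NOT (NOT p) AND (NOT w IFF (NOT a IMPLIES p)) = True
    NOT (NOT p) = True
      NOT p = False
    NOT w IFF (NOT a IMPLIES p) = True
      NOT w = True
      NOT a IMPLIES p = True
        NOT a = True
Both conjuncts True, so the formula holds.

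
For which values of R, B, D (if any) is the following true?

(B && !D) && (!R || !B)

R = False, B = True, D = False

  B && !D = True
    !D = True
  !R || !B = True
    !R = True
    !B = False
Both conjuncts True, so the formula holds.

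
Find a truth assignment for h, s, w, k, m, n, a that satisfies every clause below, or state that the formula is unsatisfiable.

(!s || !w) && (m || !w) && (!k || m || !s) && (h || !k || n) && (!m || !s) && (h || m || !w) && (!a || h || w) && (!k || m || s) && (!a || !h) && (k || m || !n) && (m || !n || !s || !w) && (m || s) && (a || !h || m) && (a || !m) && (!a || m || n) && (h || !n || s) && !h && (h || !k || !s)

h: False, s: False, w: True, k: False, m: True, n: False, a: True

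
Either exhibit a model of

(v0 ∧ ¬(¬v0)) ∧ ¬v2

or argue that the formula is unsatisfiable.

v0 = True, v2 = False

  v0 ∧ ¬(¬v0) = True
    ¬(¬v0) = True
      ¬v0 = False
  ¬v2 = True
Both conjuncts True, so the formula holds.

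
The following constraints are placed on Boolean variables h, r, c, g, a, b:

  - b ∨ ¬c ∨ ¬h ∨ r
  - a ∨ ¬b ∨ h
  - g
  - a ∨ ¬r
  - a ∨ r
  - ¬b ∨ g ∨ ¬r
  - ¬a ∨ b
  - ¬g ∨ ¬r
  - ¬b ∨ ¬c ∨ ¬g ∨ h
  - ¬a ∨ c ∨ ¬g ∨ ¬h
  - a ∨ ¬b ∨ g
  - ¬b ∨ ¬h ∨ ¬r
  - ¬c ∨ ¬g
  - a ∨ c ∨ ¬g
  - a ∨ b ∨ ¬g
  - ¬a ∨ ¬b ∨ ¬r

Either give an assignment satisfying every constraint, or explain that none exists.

Unit clause (g) forces g = True.
In (¬g ∨ ¬r) only ¬r is left, so r = False.
In (¬c ∨ ¬g) only ¬c is left, so c = False.
In (a ∨ c ∨ ¬g) only a is left, so a = True.
In (¬a ∨ b) only b is left, so b = True.
In (¬a ∨ c ∨ ¬g ∨ ¬h) only ¬h is left, so h = False.
All clauses satisfied.

h=F; r=F; c=F; g=T; a=T; b=T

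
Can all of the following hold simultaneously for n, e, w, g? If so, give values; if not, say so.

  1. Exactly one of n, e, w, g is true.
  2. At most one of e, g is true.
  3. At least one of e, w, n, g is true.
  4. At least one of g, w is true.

n = False; e = False; w = True; g = False

  (1) {n, e, w, g}: 1 true — exactly one ✓
  (2) {e, g}: 0 true — at most one ✓
  (3) {e, w, n, g}: 1 true — at least one ✓
  (4) {g, w}: 1 true — at least one ✓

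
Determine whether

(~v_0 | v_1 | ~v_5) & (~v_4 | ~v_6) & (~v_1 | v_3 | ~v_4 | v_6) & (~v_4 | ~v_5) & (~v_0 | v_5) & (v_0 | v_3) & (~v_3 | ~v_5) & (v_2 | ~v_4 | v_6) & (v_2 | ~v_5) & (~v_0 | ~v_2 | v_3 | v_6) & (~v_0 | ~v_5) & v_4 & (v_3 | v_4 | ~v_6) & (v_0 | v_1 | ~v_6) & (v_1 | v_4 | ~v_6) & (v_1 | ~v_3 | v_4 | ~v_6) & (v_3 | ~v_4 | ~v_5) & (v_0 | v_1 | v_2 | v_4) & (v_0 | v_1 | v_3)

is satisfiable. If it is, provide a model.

Unit clause (v_4) forces v_4 = True.
In (~v_4 | ~v_6) only ~v_6 is left, so v_6 = False.
In (~v_4 | ~v_5) only ~v_5 is left, so v_5 = False.
In (~v_0 | v_5) only ~v_0 is left, so v_0 = False.
In (v_0 | v_3) only v_3 is left, so v_3 = True.
In (v_2 | ~v_4 | v_6) only v_2 is left, so v_2 = True.
Set v_1 = False.
All clauses satisfied.

v_0=F, v_1=F, v_2=T, v_3=T, v_4=T, v_5=F, v_6=F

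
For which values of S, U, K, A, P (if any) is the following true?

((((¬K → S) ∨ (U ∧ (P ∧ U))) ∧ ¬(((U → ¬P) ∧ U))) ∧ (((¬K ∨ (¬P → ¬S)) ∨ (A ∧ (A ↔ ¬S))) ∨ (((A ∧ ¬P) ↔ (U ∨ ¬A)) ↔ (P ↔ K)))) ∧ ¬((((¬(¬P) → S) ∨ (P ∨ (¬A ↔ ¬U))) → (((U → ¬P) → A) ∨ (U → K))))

The formula is unsatisfiable.

Case K = True: the conjunct ¬((((¬(¬P) → S) ∨ (P ∨ (¬A ↔ ¬U))) → (((U → ¬P) → A) ∨ (U → K)))) becomes ¬((((¬(¬P) → S) ∨ (P ∨ (¬A ↔ ¬U))) → True)) = False.
Case K = False: the formula simplifies to ((S ∨ (U ∧ (P ∧ U))) ∧ ¬(((U → ¬P) ∧ U))) ∧ ¬((((¬(¬P) → S) ∨ (P ∨ (¬A ↔ ¬U))) → (((U → ¬P) → A) ∨ ¬U))).
  U = True: simplifies to ((S ∨ P) ∧ ¬(¬P)) ∧ ¬((((¬(¬P) → S) ∨ (P ∨ A)) → (¬P → A))).
    P = True: the conjunct ¬((((¬(¬P) → S) ∨ (P ∨ A)) → (¬P → A))) becomes ¬((True → True)) = False.
    P = False: the conjunct ¬(¬P) becomes ¬(¬False) = False.
  U = False: the conjunct ¬((((¬(¬P) → S) ∨ (P ∨ (¬A ↔ ¬U))) → (((U → ¬P) → A) ∨ ¬U))) becomes ¬((((¬(¬P) → S) ∨ (P ∨ ¬A)) → True)) = False.
Both cases fail — unsatisfiable.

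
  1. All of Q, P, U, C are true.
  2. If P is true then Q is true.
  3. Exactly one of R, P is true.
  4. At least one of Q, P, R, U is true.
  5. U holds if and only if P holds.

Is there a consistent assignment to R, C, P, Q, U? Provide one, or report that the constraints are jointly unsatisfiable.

R=F, C=T, P=T, Q=T, U=T

  (1) {Q, P, U, C}: all 4 true ✓
  (2) P=T ⇒ Q: T ✓
  (3) {R, P}: 1 true — exactly one ✓
  (4) {Q, P, R, U}: 3 true — at least one ✓
  (5) U=T, P=T — same ✓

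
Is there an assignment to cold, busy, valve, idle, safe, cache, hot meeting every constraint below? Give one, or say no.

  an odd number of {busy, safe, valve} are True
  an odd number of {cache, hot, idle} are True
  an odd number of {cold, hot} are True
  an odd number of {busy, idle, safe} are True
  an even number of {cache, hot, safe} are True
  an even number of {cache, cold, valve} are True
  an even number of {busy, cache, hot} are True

cold = False; busy = False; valve = True; idle = True; safe = False; cache = True; hot = True

{busy, safe, valve}: 1 true → odd ✓
{cache, hot, idle}: 3 true → odd ✓
{cold, hot}: 1 true → odd ✓
{busy, idle, safe}: 1 true → odd ✓
{cache, hot, safe}: 2 true → even ✓
{cache, cold, valve}: 2 true → even ✓
{busy, cache, hot}: 2 true → even ✓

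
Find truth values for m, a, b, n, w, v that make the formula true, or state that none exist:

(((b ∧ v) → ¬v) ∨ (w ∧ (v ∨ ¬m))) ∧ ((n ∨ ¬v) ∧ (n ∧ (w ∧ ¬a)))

m = True, a = False, b = True, n = True, w = True, v = False

  ((b ∧ v) → ¬v) ∨ (w ∧ (v ∨ ¬m)) = True
    (b ∧ v) → ¬v = True
      b ∧ v = False
      ¬v = True
    w ∧ (v ∨ ¬m) = False
      v ∨ ¬m = False
        ¬m = False
  (n ∨ ¬v) ∧ (n ∧ (w ∧ ¬a)) = True
    n ∨ ¬v = True
      ¬v = True
    n ∧ (w ∧ ¬a) = True
      w ∧ ¬a = True
        ¬a = True
Both conjuncts True, so the formula holds.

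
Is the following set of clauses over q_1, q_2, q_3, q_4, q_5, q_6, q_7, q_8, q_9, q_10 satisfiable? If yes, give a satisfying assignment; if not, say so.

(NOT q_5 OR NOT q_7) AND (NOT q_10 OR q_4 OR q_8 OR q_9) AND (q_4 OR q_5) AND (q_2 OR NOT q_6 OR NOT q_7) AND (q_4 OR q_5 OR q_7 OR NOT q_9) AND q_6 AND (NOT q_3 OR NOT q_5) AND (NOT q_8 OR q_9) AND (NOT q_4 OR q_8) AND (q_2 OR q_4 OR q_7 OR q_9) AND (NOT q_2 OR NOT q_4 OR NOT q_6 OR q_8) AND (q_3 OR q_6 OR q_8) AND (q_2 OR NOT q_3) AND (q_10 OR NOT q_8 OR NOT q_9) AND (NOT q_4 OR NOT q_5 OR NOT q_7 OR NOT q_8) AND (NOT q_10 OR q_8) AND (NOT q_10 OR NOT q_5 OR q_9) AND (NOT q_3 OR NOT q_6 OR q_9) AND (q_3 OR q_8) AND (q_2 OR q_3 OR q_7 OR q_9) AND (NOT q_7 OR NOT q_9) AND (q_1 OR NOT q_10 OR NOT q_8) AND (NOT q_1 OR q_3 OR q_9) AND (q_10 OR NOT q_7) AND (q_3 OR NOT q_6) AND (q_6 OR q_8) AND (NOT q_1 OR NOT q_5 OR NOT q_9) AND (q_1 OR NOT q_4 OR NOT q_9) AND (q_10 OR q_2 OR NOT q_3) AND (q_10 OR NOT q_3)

q_1=T; q_2=T; q_3=T; q_4=T; q_5=F; q_6=T; q_7=F; q_8=T; q_9=T; q_10=T

Unit clause (q_6) forces q_6 = True.
In (q_3 OR NOT q_6) only q_3 is left, so q_3 = True.
In (q_10 OR NOT q_3) only q_10 is left, so q_10 = True.
In (NOT q_3 OR NOT q_5) only NOT q_5 is left, so q_5 = False.
In (q_2 OR NOT q_3) only q_2 is left, so q_2 = True.
In (NOT q_10 OR q_8) only q_8 is left, so q_8 = True.
In (NOT q_3 OR NOT q_6 OR q_9) only q_9 is left, so q_9 = True.
In (NOT q_7 OR NOT q_9) only NOT q_7 is left, so q_7 = False.
In (q_1 OR NOT q_10 OR NOT q_8) only q_1 is left, so q_1 = True.
In (q_4 OR q_5) only q_4 is left, so q_4 = True.
All clauses satisfied.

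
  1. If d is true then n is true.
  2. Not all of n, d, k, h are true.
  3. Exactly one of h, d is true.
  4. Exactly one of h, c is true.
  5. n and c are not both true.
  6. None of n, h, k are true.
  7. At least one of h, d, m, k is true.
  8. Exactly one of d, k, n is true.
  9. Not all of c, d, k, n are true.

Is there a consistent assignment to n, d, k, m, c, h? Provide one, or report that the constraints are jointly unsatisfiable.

Case k = True:
  Constraint (6) is violated (k=T) — contradiction.
Case k = False:
  (6) forces n = False.
  (1) with n=F forces d = False.
  Constraint (8) is violated (d=F, k=F, n=F) — contradiction.
Both cases fail — unsatisfiable.

The formula is unsatisfiable.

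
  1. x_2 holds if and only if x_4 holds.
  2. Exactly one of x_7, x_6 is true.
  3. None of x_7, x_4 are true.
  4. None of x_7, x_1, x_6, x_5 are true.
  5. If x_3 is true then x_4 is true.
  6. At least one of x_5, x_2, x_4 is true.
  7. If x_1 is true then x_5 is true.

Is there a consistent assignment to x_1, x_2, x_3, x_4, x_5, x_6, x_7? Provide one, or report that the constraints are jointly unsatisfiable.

Case x_6 = True:
  Constraint (4) is violated (x_6=T) — contradiction.
Case x_6 = False:
  (2) with x_6=F forces x_7 = True.
  Constraint (3) is violated (x_7=T) — contradiction.
Both cases fail — unsatisfiable.

UNSATISFIABLE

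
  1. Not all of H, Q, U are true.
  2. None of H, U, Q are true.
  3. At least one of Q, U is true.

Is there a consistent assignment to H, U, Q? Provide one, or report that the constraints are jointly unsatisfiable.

Case H = True:
  Constraint (2) is violated (H=T) — contradiction.
Case H = False:
  (2) forces U = False.
  (2) forces Q = False.
  Constraint (3) is violated (Q=F, U=F) — contradiction.
Both cases fail — unsatisfiable.

The formula is unsatisfiable.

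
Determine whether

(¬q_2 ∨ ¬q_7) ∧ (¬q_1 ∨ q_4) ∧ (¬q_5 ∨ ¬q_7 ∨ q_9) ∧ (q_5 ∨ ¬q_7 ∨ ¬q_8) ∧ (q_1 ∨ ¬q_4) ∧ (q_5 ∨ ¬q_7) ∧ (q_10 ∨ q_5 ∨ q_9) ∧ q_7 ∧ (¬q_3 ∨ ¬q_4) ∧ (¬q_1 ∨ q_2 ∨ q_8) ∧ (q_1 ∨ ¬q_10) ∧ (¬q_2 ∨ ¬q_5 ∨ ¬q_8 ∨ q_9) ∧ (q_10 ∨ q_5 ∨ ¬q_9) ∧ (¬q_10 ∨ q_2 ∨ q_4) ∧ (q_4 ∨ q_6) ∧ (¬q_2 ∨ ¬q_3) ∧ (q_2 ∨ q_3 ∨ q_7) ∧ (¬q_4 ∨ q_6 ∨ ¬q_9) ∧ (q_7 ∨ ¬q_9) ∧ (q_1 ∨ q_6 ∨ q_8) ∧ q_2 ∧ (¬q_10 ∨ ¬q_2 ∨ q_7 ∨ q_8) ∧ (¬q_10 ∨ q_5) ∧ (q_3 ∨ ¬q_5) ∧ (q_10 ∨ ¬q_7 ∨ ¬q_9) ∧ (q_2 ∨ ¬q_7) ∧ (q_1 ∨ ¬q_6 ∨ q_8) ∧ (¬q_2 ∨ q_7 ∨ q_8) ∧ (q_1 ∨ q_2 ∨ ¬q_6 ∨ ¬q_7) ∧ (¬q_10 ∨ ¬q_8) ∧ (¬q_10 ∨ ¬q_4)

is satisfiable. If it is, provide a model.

Unsatisfiable — no assignment works.

Case q_2 = True:
  (¬q_2 ∨ ¬q_7) forces q_7 = False.
  Clause (q_7) is falsified — contradiction.
Case q_2 = False:
  Clause (q_2) is falsified — contradiction.
Both cases fail, so the formula is unsatisfiable.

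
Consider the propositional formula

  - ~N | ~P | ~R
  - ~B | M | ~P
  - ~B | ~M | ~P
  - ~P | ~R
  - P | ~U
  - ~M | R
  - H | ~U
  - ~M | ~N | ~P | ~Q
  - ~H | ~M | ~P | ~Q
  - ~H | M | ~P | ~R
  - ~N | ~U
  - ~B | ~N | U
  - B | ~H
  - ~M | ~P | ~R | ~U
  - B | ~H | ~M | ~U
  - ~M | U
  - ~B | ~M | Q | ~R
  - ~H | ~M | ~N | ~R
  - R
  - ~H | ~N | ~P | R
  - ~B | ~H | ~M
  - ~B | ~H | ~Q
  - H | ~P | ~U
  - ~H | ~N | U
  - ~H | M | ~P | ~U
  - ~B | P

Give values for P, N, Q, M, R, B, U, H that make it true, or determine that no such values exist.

P = False, N = False, Q = False, M = False, R = True, B = False, U = False, H = False

Unit clause (R) forces R = True.
In (~P | ~R) only ~P is left, so P = False.
In (P | ~U) only ~U is left, so U = False.
In (~M | U) only ~M is left, so M = False.
In (~B | P) only ~B is left, so B = False.
In (B | ~H) only ~H is left, so H = False.
Set N = False.
Set Q = False.
All clauses satisfied.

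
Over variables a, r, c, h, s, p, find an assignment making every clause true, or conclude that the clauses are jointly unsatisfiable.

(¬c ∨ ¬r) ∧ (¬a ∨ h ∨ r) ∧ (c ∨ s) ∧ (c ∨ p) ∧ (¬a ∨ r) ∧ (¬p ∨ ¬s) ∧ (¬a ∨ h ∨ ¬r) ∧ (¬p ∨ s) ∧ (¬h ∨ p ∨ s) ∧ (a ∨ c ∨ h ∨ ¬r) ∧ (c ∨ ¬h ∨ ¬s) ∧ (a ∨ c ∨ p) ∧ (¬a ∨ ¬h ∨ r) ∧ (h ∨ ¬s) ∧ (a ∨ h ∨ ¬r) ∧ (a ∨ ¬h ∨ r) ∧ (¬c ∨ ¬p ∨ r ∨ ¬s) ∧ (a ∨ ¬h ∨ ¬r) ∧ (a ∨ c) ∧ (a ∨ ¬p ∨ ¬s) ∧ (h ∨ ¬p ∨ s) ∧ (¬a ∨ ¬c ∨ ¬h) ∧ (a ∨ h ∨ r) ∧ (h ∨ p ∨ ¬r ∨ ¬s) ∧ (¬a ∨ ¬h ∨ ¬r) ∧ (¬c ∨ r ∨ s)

Unsatisfiable — no assignment works.

Case r = True:
  (¬c ∨ ¬r) forces c = False.
  (c ∨ s) forces s = True.
  (c ∨ p) forces p = True.
  Clause (¬p ∨ ¬s) is falsified — contradiction.
Case r = False:
  (¬a ∨ r) forces a = False.
  (a ∨ ¬h ∨ r) forces h = False.
  Clause (a ∨ h ∨ r) is falsified — contradiction.
Both cases fail, so the formula is unsatisfiable.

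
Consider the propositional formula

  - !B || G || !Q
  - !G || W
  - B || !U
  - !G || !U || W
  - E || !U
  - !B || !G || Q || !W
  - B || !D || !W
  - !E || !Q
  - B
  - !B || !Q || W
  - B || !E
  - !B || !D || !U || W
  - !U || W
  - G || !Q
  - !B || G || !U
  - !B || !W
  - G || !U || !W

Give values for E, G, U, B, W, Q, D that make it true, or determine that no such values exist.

E=F; G=F; U=F; B=T; W=F; Q=F; D=F

Unit clause (B) forces B = True.
In (!B || !W) only !W is left, so W = False.
In (!G || W) only !G is left, so G = False.
In (!B || !Q || W) only !Q is left, so Q = False.
In (!U || W) only !U is left, so U = False.
Set E = False.
Set D = False.
All clauses satisfied.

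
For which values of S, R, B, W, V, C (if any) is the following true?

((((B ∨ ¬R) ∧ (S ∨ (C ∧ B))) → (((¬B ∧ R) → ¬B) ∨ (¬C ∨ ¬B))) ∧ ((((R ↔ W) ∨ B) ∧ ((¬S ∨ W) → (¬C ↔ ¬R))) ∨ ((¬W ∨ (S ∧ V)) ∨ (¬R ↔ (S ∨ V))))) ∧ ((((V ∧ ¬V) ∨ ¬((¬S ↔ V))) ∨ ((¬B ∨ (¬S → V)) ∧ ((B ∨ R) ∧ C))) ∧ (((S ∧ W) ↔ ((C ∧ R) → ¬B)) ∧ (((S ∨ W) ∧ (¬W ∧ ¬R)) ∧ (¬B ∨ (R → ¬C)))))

Case R = True: the conjunct ¬R is False.
Case R = False: the formula simplifies to (((¬W ∨ B) ∧ ((¬S ∨ W) → ¬C)) ∨ ((¬W ∨ (S ∧ V)) ∨ (S ∨ V))) ∧ ((((V ∧ ¬V) ∨ ¬((¬S ↔ V))) ∨ ((¬B ∨ (¬S → V)) ∧ (B ∧ C))) ∧ ((S ∧ W) ∧ ((S ∨ W) ∧ ¬W))).
  W = True: the conjunct ¬W is False.
  W = False: the conjunct W is False.
Both cases fail — unsatisfiable.

No satisfying assignment exists.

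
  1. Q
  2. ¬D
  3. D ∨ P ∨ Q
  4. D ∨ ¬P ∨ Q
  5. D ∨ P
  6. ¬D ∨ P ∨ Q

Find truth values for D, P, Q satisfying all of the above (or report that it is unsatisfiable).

Unit clause (Q) forces Q = True.
Unit clause (¬D) forces D = False.
In (D ∨ P) only P is left, so P = True.
Check each clause:
  (Q): Q holds.
  (¬D): ¬D holds.
  (D ∨ P ∨ Q): P holds.
  (D ∨ ¬P ∨ Q): Q holds.
  (D ∨ P): P holds.
  (¬D ∨ P ∨ Q): ¬D holds.
All clauses satisfied.

D=F; P=T; Q=T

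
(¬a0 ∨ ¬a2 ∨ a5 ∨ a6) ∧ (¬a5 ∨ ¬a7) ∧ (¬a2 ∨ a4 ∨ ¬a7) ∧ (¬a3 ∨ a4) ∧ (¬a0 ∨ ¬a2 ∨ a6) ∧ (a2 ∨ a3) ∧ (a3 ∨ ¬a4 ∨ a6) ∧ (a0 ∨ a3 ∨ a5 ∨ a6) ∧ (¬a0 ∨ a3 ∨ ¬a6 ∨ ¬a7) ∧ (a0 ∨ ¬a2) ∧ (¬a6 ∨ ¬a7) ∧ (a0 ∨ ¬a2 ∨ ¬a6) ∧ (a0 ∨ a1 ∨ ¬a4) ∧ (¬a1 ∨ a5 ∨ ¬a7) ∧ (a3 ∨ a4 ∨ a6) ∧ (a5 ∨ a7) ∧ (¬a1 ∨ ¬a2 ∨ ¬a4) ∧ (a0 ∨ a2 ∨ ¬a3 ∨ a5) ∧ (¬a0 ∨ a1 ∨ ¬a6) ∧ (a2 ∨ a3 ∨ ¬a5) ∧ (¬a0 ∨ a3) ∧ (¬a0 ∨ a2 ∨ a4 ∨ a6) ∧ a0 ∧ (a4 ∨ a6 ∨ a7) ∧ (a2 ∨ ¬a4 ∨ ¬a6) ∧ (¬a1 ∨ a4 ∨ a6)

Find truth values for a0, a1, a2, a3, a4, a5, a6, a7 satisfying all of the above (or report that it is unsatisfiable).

a0=T, a1=F, a2=F, a3=T, a4=T, a5=T, a6=F, a7=F

Unit clause (a0) forces a0 = True.
In (¬a0 ∨ a3) only a3 is left, so a3 = True.
In (¬a3 ∨ a4) only a4 is left, so a4 = True.
Set a1 = False.
  then (¬a0 ∨ a1 ∨ ¬a6) forces a6 = False.
  then (¬a0 ∨ ¬a2 ∨ a6) forces a2 = False.
Set a5 = True.
  then (¬a5 ∨ ¬a7) forces a7 = False.
All clauses satisfied.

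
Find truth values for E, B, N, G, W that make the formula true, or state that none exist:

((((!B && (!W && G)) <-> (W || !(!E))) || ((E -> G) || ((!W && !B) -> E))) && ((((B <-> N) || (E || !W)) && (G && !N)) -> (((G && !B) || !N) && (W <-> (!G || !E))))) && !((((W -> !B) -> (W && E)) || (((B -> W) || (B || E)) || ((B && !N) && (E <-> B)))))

The conjunct !((((W -> !B) -> (W && E)) || (((B -> W) || (B || E)) || ((B && !N) && (E <-> B))))) is unsatisfiable on its own:
  B = True: this becomes !(((!W -> (W && E)) || True)) = False.
  B = False: this becomes !(((W && E) || True)) = False.
So the whole conjunction is unsatisfiable.

Unsatisfiable — no assignment works.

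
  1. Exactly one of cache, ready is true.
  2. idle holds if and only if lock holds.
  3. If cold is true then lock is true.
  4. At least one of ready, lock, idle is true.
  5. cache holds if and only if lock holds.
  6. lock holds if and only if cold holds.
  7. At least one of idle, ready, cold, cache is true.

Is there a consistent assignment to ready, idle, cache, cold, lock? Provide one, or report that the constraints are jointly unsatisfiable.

ready = False, idle = True, cache = True, cold = True, lock = True

  (1) {cache, ready}: 1 true — exactly one ✓
  (2) idle=T, lock=T — same ✓
  (3) cold=T ⇒ lock: T ✓
  (4) {ready, lock, idle}: 2 true — at least one ✓
  (5) cache=T, lock=T — same ✓
  (6) lock=T, cold=T — same ✓
  (7) {idle, ready, cold, cache}: 3 true — at least one ✓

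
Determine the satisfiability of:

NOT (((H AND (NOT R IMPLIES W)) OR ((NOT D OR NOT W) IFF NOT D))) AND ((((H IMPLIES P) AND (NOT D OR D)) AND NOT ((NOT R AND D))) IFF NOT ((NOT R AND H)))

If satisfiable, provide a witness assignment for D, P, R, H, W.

D = True; P = True; R = True; H = False; W = False

  NOT (((H AND (NOT R IMPLIES W)) OR ((NOT D OR NOT W) IFF NOT D))) = True
    (H AND (NOT R IMPLIES W)) OR ((NOT D OR NOT W) IFF NOT D) = False
      H AND (NOT R IMPLIES W) = False
        NOT R IMPLIES W = True
          NOT R = False
      (NOT D OR NOT W) IFF NOT D = False
        NOT D OR NOT W = True
          NOT D = False
          NOT W = True
        NOT D = False
  (((H IMPLIES P) AND (NOT D OR D)) AND NOT ((NOT R AND D))) IFF NOT ((NOT R AND H)) = True
    ((H IMPLIES P) AND (NOT D OR D)) AND NOT ((NOT R AND D)) = True
      (H IMPLIES P) AND (NOT D OR D) = True
        H IMPLIES P = True
        NOT D OR D = True
          NOT D = False
      NOT ((NOT R AND D)) = True
        NOT R AND D = False
          NOT R = False
    NOT ((NOT R AND H)) = True
      NOT R AND H = False
        NOT R = False
Both conjuncts True, so the formula holds.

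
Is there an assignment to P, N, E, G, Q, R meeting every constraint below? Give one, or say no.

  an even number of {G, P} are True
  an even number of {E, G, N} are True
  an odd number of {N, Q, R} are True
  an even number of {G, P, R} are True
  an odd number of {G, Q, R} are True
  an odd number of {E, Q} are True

P = False; N = False; E = False; G = False; Q = True; R = False

{G, P}: 0 true → even ✓
{E, G, N}: 0 true → even ✓
{N, Q, R}: 1 true → odd ✓
{G, P, R}: 0 true → even ✓
{G, Q, R}: 1 true → odd ✓
{E, Q}: 1 true → odd ✓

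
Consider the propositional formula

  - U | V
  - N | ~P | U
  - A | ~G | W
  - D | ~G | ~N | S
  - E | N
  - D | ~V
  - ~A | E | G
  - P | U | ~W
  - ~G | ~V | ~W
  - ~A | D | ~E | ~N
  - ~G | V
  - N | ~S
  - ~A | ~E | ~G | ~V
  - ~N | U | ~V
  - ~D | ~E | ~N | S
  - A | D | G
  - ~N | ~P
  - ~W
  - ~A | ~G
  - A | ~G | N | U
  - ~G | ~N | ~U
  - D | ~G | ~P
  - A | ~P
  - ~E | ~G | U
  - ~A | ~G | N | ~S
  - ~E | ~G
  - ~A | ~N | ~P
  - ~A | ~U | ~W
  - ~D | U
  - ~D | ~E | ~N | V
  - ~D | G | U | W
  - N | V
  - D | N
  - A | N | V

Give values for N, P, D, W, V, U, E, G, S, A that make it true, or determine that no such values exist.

Unit clause (~W) forces W = False.
Set N = True.
  then (~N | ~P) forces P = False.
Set D = True.
  then (~D | U) forces U = True.
  then (~G | ~N | ~U) forces G = False.
Set V = True.
Set E = False.
  then (~A | E | G) forces A = False.
Set S = True.
All clauses satisfied.

N = True; P = False; D = True; W = False; V = True; U = True; E = False; G = False; S = True; A = False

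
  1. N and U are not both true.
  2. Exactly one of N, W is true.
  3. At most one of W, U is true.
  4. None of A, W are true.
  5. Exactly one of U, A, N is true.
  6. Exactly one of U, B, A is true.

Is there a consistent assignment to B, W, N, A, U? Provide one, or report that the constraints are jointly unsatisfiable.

B: True, W: False, N: True, A: False, U: False

  (1) N=T, U=F — not both ✓
  (2) {N, W}: 1 true — exactly one ✓
  (3) {W, U}: 0 true — at most one ✓
  (4) {A, W}: 0 true — none ✓
  (5) {U, A, N}: 1 true — exactly one ✓
  (6) {U, B, A}: 1 true — exactly one ✓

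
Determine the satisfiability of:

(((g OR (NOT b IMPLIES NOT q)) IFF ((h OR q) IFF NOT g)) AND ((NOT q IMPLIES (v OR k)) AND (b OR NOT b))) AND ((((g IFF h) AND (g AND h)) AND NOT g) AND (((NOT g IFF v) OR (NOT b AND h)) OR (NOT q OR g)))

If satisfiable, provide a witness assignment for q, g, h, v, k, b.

The formula is unsatisfiable.

Case g = True: the conjunct NOT g is False.
Case g = False: the conjunct g is False.
Both cases fail — unsatisfiable.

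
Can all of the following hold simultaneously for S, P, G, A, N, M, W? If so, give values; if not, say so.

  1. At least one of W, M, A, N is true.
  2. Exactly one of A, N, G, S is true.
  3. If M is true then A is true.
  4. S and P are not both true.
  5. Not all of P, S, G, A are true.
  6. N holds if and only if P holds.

S: False, P: True, G: False, A: False, N: True, M: False, W: False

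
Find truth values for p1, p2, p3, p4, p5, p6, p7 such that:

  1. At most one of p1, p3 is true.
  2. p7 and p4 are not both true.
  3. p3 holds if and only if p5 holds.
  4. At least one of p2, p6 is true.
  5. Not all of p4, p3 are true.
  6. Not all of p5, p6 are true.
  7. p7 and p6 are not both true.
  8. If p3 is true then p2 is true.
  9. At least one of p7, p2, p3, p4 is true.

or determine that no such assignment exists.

p1 = False, p2 = True, p3 = False, p4 = False, p5 = False, p6 = False, p7 = True

  (1) {p1, p3}: 0 true — at most one ✓
  (2) p7=T, p4=F — not both ✓
  (3) p3=F, p5=F — same ✓
  (4) {p2, p6}: 1 true — at least one ✓
  (5) {p4, p3}: 0/2 true — not all ✓
  (6) {p5, p6}: 0/2 true — not all ✓
  (7) p7=T, p6=F — not both ✓
  (8) p3=F ⇒ p2: vacuous ✓
  (9) {p7, p2, p3, p4}: 2 true — at least one ✓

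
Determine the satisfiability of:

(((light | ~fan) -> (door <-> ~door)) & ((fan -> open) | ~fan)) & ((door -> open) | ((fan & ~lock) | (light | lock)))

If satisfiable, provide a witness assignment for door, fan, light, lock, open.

door = True, fan = True, light = False, lock = True, open = True

  ((light | ~fan) -> (door <-> ~door)) & ((fan -> open) | ~fan) = True
    (light | ~fan) -> (door <-> ~door) = True
      light | ~fan = False
        ~fan = False
      door <-> ~door = False
        ~door = False
    (fan -> open) | ~fan = True
      fan -> open = True
      ~fan = False
  (door -> open) | ((fan & ~lock) | (light | lock)) = True
    door -> open = True
    (fan & ~lock) | (light | lock) = True
      fan & ~lock = False
        ~lock = False
      light | lock = True
Both conjuncts True, so the formula holds.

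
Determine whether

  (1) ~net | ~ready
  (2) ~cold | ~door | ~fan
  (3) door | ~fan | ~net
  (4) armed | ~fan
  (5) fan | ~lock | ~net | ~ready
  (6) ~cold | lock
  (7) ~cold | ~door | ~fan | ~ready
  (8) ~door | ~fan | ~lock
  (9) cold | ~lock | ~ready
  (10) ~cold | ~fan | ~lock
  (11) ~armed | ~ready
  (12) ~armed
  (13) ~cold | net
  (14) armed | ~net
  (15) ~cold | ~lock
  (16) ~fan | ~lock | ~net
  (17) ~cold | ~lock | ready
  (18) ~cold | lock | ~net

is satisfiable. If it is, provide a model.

Unit clause (~armed) forces armed = False.
In (armed | ~net) only ~net is left, so net = False.
In (armed | ~fan) only ~fan is left, so fan = False.
In (~cold | net) only ~cold is left, so cold = False.
Set door = False.
Set ready = False.
Set lock = False.
All clauses satisfied.

armed = False, fan = False, cold = False, net = False, door = False, ready = False, lock = False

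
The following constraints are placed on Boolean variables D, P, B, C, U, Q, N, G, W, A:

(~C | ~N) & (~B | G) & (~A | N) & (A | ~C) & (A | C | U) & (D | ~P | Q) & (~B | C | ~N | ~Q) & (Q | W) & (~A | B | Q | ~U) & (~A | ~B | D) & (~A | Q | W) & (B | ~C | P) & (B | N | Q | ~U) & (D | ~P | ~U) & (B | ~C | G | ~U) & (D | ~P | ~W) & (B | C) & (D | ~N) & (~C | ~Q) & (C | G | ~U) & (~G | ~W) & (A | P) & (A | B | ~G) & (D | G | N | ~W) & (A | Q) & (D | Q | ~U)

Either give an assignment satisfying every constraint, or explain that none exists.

Set D = True.
Set P = True.
Try B = False:
  (B | C) forces C = True.
  (~C | ~N) forces N = False.
  (~A | N) forces A = False.
  clause (A | ~C) is falsified — backtrack.
So B = True.
  then (~B | G) forces G = True.
  then (~G | ~W) forces W = False.
  then (Q | W) forces Q = True.
  then (~C | ~Q) forces C = False.
  then (~B | C | ~N | ~Q) forces N = False.
  then (~A | N) forces A = False.
  then (A | C | U) forces U = True.
All clauses satisfied.

D = True, P = True, B = True, C = False, U = True, Q = True, N = False, G = True, W = False, A = False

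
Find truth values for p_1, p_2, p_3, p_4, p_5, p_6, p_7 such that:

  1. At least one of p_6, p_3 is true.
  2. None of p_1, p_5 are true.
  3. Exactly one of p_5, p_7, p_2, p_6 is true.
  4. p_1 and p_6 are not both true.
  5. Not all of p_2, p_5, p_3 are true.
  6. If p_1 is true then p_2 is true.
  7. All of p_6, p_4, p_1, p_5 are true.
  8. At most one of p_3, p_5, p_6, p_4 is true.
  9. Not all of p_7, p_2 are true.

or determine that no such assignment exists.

Case p_1 = True:
  Constraint (2) is violated (p_1=T) — contradiction.
Case p_1 = False:
  Constraint (7) is violated (p_1=F) — contradiction.
Both cases fail — unsatisfiable.

UNSATISFIABLE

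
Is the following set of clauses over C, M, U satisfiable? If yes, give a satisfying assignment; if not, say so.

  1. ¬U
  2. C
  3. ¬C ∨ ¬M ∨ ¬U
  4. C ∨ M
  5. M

Unit clause (¬U) forces U = False.
Unit clause (C) forces C = True.
Unit clause (M) forces M = True.
Check each clause:
  (¬U): ¬U holds.
  (C): C holds.
  (¬C ∨ ¬M ∨ ¬U): ¬U holds.
  (C ∨ M): C holds.
  (M): M holds.
All clauses satisfied.

C = True; M = True; U = False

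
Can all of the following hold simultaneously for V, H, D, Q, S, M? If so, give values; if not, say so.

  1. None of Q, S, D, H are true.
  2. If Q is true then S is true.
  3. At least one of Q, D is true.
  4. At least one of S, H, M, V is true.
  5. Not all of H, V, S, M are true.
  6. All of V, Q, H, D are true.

Case H = True:
  Constraint (1) is violated (H=T) — contradiction.
Case H = False:
  Constraint (6) is violated (H=F) — contradiction.
Both cases fail — unsatisfiable.

No satisfying assignment exists.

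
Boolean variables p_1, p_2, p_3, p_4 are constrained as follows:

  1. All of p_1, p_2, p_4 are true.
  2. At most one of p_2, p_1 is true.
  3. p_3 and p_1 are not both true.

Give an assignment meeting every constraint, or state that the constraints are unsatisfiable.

Case p_1 = True:
  (1) forces p_2 = True.
  Constraint (2) is violated (p_2=T, p_1=T) — contradiction.
Case p_1 = False:
  Constraint (1) is violated (p_1=F) — contradiction.
Both cases fail — unsatisfiable.

Unsatisfiable — no assignment works.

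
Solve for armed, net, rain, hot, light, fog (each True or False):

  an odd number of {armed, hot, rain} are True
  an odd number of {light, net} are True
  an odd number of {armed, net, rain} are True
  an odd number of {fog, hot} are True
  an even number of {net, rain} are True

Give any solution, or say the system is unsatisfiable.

armed: True, net: True, rain: True, hot: True, light: False, fog: False

{armed, hot, rain}: 3 true → odd ✓
{light, net}: 1 true → odd ✓
{armed, net, rain}: 3 true → odd ✓
{fog, hot}: 1 true → odd ✓
{net, rain}: 2 true → even ✓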